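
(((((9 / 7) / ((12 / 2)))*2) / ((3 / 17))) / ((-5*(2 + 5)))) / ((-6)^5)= 17 / 1905120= 0.00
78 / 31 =2.52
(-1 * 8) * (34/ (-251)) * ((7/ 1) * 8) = 15232/ 251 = 60.69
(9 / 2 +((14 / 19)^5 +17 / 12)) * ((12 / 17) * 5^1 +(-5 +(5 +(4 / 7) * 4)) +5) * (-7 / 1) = -78188217393 / 168374732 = -464.37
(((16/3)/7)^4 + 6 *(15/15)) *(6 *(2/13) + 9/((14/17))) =443055709/5899257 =75.10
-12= -12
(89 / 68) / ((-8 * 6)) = -89 / 3264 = -0.03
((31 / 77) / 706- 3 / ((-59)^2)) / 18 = -55175 / 3406214196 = -0.00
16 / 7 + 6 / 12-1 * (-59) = 61.79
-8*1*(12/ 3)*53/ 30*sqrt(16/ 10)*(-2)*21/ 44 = 5936*sqrt(10)/ 275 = 68.26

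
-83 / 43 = -1.93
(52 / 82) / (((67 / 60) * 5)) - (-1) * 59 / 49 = 1.32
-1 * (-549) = 549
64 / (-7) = -64 / 7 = -9.14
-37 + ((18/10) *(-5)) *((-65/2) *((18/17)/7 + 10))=348937/119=2932.24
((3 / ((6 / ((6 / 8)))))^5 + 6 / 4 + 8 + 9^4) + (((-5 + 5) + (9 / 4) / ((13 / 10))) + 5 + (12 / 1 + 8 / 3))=8424137989 / 1277952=6591.90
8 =8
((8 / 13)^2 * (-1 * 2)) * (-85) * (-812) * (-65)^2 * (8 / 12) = -441728000 / 3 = -147242666.67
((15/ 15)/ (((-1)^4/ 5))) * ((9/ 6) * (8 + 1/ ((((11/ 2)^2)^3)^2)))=188305702633980/ 3138428376721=60.00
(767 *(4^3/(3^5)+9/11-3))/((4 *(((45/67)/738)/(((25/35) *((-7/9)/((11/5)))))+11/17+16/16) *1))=-459188465060/2051466021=-223.83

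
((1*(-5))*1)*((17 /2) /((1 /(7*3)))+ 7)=-1855 /2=-927.50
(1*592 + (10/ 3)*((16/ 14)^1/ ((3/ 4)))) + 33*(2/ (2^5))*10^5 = 13031366/ 63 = 206847.08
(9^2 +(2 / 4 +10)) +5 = 193 / 2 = 96.50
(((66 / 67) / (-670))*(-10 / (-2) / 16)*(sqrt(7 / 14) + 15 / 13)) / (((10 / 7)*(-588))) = 11*sqrt(2) / 40221440 + 33 / 52287872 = 0.00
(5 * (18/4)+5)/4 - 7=-1/8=-0.12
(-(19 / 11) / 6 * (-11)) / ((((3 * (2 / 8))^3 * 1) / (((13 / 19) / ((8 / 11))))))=572 / 81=7.06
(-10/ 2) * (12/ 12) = -5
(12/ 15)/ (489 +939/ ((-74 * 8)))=0.00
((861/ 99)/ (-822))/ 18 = -287/ 488268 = -0.00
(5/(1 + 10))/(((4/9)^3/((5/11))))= 18225/7744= 2.35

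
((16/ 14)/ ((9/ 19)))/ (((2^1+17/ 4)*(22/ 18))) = 0.32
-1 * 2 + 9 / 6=-0.50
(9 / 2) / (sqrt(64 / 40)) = 9* sqrt(10) / 8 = 3.56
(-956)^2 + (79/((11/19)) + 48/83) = 834548679/913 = 914073.03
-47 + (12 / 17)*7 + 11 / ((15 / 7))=-36.93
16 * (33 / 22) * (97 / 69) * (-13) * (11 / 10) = -482.47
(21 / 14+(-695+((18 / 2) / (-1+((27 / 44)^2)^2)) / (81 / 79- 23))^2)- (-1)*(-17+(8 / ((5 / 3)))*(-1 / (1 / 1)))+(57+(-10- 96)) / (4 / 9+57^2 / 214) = 14145995558318806483423468711 / 29327945363723894355650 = 482338.44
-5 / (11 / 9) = -45 / 11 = -4.09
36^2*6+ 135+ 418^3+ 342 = 73042885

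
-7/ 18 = -0.39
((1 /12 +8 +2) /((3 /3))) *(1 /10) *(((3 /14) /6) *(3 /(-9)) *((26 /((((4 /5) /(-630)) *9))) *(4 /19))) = 7865 /1368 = 5.75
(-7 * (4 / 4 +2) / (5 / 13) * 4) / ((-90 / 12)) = 728 / 25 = 29.12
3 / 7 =0.43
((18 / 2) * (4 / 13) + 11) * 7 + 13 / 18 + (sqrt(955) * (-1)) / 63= 22723 / 234 - sqrt(955) / 63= 96.62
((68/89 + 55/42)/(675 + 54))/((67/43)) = 0.00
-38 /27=-1.41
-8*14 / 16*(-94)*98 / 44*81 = 1305801 / 11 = 118709.18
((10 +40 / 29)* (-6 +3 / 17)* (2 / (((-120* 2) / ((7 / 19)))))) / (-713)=-7623 / 26714684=-0.00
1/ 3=0.33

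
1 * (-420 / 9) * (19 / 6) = -147.78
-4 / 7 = -0.57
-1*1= -1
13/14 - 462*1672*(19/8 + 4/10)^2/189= -22030667/700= -31472.38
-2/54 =-1/27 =-0.04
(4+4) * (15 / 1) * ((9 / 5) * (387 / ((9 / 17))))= 157896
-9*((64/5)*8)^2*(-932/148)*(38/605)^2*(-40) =-6350318862336/67714625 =-93780.61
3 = 3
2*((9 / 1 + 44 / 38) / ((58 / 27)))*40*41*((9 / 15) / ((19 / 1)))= 5127624 / 10469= 489.79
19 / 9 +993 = 8956 / 9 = 995.11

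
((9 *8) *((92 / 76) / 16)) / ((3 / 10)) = 345 / 19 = 18.16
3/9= 1/3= 0.33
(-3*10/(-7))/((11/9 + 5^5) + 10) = 135/98791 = 0.00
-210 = -210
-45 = -45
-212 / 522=-106 / 261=-0.41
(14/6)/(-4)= -7/12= -0.58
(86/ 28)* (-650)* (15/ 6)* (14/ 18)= -69875/ 18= -3881.94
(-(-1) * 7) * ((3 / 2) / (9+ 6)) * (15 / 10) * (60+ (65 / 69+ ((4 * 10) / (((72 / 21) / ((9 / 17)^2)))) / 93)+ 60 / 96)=426503693 / 6593824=64.68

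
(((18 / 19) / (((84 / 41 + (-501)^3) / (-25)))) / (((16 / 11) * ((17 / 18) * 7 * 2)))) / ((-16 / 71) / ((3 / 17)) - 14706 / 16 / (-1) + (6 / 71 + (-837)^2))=5894775 / 422253079359875529577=0.00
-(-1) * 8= 8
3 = 3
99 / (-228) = -0.43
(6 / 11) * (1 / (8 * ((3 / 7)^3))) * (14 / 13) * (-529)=-1270129 / 2574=-493.45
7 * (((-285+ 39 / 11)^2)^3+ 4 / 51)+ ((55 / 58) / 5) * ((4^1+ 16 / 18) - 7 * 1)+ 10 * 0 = 54704515560158882110049087 / 15720832314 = 3479746775966971.37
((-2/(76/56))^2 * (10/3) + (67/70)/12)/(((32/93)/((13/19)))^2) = 1081345269849/37365637120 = 28.94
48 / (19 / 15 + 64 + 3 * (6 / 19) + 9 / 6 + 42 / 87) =793440 / 1127293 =0.70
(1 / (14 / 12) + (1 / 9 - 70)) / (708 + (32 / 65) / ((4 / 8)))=-282685 / 2903292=-0.10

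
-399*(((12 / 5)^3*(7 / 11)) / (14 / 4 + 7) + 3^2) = -3925.29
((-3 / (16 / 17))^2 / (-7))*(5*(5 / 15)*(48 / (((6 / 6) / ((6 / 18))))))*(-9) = 39015 / 112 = 348.35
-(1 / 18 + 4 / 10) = -41 / 90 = -0.46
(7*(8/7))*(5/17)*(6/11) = 240/187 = 1.28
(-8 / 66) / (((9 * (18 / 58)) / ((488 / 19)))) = -56608 / 50787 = -1.11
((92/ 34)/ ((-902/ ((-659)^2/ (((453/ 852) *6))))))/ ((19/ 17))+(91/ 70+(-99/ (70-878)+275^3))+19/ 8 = 163068563207168527/ 7841149140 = 20796513.41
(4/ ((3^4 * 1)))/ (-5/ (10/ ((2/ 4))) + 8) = 16/ 2511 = 0.01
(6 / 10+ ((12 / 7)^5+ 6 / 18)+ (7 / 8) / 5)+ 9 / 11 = 371198441 / 22185240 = 16.73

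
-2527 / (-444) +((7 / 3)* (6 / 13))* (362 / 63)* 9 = 354307 / 5772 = 61.38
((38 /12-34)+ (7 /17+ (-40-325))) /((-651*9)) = 40333 /597618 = 0.07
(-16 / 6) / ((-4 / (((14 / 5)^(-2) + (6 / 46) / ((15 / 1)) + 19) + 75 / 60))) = 229753 / 16905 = 13.59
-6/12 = -1/2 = -0.50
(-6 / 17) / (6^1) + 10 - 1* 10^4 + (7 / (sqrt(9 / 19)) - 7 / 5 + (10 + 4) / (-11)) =-9982.56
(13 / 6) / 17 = 13 / 102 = 0.13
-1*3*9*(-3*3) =243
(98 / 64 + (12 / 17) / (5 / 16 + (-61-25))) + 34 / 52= 7035397 / 3231904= 2.18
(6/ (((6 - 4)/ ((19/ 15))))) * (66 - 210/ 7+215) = 4769/ 5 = 953.80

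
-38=-38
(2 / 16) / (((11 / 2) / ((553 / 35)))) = 79 / 220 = 0.36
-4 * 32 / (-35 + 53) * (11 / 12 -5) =784 / 27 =29.04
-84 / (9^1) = -28 / 3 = -9.33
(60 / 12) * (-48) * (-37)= 8880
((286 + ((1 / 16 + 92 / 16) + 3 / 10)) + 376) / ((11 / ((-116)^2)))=4086419 / 5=817283.80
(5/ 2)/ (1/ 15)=75/ 2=37.50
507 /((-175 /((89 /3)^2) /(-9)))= 4015947 /175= 22948.27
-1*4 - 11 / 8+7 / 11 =-417 / 88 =-4.74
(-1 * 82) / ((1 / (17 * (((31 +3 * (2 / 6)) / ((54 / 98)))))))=-2185792 / 27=-80955.26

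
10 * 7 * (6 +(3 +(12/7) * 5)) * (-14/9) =-5740/3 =-1913.33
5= 5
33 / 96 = 11 / 32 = 0.34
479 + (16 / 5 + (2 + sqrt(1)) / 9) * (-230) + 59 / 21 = -2316 / 7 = -330.86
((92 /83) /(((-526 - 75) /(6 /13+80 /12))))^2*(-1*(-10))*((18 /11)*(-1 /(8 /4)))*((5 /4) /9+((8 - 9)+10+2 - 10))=-67048507040 /41631976330659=-0.00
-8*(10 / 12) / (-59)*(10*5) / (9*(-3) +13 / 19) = -38 / 177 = -0.21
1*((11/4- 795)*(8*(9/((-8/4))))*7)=199647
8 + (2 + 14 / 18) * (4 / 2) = 122 / 9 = 13.56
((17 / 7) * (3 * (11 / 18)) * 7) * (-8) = -748 / 3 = -249.33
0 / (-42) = 0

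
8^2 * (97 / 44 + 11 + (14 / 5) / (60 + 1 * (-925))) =40195344 / 47575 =844.88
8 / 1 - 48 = -40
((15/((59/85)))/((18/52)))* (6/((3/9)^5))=5370300/59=91022.03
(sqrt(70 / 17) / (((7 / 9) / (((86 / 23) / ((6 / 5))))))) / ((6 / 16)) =1720 * sqrt(1190) / 2737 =21.68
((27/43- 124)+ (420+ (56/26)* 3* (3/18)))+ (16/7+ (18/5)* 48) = 9250147/19565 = 472.79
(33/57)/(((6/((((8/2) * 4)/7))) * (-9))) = -88/3591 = -0.02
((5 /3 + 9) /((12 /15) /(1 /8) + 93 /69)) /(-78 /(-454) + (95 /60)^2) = 13365760 /26006211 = 0.51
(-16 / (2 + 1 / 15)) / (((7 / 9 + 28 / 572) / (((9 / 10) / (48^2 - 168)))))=-11583 / 2935576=-0.00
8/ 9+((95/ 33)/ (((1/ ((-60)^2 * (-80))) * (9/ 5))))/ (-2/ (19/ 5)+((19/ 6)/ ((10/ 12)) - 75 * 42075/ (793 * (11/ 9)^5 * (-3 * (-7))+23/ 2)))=407816610306910408/ 58592923774209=6960.17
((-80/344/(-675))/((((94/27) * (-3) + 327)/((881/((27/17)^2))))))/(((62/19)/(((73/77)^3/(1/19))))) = 35756049796433/18958918582985535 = 0.00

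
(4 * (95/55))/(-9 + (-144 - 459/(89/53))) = -1691/104346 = -0.02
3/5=0.60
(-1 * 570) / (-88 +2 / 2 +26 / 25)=14250 / 2149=6.63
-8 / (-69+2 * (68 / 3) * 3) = -8 / 67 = -0.12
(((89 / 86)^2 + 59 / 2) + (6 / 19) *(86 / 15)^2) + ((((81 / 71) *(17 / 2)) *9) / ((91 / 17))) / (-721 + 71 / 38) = 25386905790173443 / 620272047185700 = 40.93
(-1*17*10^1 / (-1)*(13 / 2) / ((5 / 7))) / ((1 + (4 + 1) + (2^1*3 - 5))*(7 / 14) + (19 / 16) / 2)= 49504 / 131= 377.89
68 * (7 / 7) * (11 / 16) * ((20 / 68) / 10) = 11 / 8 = 1.38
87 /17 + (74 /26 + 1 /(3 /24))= 3528 /221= 15.96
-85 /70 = -17 /14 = -1.21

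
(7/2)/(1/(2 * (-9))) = -63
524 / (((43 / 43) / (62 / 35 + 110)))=2049888 / 35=58568.23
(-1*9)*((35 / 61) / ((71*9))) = -35 / 4331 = -0.01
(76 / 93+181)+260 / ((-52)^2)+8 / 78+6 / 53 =46681153 / 256308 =182.13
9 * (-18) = -162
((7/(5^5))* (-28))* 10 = -392/625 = -0.63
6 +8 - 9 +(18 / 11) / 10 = 5.16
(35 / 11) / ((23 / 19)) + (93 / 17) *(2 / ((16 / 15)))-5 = 271335 / 34408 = 7.89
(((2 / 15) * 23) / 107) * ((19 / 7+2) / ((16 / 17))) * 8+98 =371311 / 3745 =99.15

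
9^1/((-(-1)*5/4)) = 36/5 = 7.20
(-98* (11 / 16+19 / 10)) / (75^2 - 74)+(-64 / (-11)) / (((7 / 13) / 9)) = 237407787 / 2442440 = 97.20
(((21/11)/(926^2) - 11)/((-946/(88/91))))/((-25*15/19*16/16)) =-78853477/138406273005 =-0.00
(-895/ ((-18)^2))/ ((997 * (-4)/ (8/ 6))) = 0.00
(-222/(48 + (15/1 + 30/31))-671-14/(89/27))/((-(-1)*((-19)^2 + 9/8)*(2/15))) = -2395696980/170427613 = -14.06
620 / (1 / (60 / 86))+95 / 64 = 1194485 / 2752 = 434.04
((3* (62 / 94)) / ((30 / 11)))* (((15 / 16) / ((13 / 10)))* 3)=15345 / 9776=1.57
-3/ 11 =-0.27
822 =822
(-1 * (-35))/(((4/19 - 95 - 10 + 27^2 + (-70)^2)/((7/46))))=931/965632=0.00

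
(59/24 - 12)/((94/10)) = -1145/1128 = -1.02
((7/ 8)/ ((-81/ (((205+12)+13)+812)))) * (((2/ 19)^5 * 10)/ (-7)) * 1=41680/ 200564019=0.00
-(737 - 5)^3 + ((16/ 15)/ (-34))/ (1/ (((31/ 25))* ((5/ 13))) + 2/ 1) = -392223168.01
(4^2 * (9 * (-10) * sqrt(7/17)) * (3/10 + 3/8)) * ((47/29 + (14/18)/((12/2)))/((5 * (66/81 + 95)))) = -1332126 * sqrt(119)/6376955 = -2.28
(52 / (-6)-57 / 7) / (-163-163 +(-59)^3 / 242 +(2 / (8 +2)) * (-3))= 427130 / 29863701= 0.01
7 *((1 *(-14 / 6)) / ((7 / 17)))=-119 / 3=-39.67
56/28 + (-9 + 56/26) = -63/13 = -4.85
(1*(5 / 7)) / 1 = 5 / 7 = 0.71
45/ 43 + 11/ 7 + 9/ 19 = 17681/ 5719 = 3.09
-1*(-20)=20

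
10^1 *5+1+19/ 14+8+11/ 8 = 3457/ 56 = 61.73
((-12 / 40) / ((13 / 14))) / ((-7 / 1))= 3 / 65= 0.05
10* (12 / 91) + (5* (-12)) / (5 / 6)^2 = -38712 / 455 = -85.08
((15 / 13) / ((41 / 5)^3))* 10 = 18750 / 895973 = 0.02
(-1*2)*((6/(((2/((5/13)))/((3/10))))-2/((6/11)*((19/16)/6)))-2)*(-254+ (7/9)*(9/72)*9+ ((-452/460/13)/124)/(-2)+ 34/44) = -2564979268167/251838730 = -10185.01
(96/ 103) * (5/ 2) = 240/ 103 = 2.33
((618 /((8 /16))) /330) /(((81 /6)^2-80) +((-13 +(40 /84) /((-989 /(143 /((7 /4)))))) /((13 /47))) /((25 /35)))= 17113656 /165636691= 0.10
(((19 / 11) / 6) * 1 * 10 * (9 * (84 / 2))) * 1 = 11970 / 11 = 1088.18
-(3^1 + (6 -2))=-7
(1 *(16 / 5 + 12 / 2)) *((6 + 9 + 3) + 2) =184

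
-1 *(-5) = 5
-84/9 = -28/3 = -9.33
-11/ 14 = -0.79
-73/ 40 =-1.82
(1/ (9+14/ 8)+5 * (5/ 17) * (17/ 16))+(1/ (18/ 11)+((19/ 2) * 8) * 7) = 3308179/ 6192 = 534.27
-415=-415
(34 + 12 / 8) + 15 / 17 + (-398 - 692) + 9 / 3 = -35721 / 34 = -1050.62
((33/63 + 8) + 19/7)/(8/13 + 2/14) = 3068/207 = 14.82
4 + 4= 8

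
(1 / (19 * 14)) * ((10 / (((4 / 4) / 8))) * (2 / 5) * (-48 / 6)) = -128 / 133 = -0.96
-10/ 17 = -0.59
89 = 89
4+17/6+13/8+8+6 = 539/24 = 22.46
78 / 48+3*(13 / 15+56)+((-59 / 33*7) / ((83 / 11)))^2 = 433947649 / 2480040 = 174.98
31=31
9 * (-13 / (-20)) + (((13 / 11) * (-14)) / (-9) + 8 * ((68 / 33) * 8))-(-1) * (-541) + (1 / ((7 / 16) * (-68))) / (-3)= -94582963 / 235620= -401.42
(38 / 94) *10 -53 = -2301 / 47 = -48.96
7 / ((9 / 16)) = 12.44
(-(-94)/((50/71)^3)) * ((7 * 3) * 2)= 353258157/31250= 11304.26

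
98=98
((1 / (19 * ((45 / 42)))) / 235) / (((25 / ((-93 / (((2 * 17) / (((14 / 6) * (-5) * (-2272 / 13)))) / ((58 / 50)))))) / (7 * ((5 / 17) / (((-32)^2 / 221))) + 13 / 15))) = -4844684929 / 68314500000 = -0.07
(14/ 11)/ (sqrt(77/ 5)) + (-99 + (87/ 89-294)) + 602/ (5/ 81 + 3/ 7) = 836.12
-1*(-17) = 17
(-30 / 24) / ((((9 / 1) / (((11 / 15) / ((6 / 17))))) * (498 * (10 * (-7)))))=187 / 22589280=0.00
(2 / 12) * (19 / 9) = 19 / 54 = 0.35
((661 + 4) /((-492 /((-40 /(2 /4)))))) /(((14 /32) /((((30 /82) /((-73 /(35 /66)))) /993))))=-2660000 /4021182297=-0.00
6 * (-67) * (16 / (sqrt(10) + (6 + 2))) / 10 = -4288 / 45 + 536 * sqrt(10) / 45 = -57.62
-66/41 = -1.61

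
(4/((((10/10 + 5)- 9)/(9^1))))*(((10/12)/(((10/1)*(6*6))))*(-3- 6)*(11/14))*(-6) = -1.18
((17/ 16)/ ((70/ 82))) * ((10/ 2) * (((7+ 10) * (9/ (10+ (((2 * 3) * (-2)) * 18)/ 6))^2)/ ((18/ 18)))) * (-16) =-959769/ 4732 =-202.83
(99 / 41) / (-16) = -99 / 656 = -0.15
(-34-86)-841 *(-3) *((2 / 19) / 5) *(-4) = -31584 / 95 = -332.46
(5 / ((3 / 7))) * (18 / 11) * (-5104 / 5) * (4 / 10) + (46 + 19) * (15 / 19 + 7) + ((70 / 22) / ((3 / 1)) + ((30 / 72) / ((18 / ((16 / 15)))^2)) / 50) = -416392532903 / 57135375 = -7287.82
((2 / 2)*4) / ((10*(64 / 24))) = 3 / 20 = 0.15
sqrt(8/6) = 2*sqrt(3)/3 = 1.15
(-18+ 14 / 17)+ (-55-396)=-7959 / 17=-468.18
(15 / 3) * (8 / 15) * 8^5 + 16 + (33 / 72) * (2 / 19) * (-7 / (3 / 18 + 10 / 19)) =41426105 / 474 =87396.85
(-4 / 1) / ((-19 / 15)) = 60 / 19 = 3.16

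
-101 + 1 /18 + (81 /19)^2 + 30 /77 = -41218663 /500346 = -82.38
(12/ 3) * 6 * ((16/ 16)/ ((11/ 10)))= 240/ 11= 21.82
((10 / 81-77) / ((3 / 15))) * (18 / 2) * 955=-29733925 / 9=-3303769.44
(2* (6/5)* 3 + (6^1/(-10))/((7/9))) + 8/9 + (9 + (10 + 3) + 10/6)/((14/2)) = 674/63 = 10.70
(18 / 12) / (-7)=-3 / 14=-0.21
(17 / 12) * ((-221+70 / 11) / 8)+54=5629 / 352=15.99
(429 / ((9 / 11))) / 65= 121 / 15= 8.07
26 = 26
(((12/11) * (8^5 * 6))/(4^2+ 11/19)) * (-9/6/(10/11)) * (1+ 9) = -7471104/35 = -213460.11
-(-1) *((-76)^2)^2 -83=33362093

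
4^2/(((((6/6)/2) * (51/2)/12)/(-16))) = -4096/17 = -240.94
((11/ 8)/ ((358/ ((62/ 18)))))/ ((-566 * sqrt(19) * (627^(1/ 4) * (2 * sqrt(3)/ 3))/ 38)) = -31 * 11^(3/ 4) * 57^(1/ 4)/ 14589216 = -0.00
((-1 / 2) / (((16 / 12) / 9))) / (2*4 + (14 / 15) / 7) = -405 / 976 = -0.41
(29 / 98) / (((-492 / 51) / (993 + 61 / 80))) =-39193993 / 1285760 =-30.48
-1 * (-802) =802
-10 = -10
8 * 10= 80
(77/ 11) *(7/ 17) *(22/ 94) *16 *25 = 215600/ 799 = 269.84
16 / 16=1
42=42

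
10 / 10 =1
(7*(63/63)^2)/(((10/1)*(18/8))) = 0.31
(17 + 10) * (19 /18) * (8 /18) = 12.67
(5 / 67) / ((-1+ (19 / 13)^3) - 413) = -10985 / 60480833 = -0.00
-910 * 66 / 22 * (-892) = 2435160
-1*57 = -57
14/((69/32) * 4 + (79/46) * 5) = 2576/3167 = 0.81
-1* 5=-5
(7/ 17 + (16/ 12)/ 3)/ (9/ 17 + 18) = 0.05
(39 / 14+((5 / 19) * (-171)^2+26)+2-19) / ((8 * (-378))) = -35965 / 14112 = -2.55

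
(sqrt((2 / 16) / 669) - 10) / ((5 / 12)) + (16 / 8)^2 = -20 + sqrt(1338) / 1115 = -19.97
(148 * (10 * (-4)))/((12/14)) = -20720/3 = -6906.67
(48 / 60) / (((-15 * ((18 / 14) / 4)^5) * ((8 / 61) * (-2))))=262458112 / 4428675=59.26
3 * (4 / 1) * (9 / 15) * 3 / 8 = 27 / 10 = 2.70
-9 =-9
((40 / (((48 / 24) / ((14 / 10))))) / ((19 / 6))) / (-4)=-42 / 19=-2.21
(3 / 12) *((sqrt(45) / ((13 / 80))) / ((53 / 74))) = 4440 *sqrt(5) / 689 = 14.41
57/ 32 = 1.78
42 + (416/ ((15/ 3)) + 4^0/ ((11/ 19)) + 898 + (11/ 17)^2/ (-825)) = 244368164/ 238425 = 1024.93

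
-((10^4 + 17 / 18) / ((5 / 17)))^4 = -87710132076734864420317441 / 65610000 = -1336840909567670544.43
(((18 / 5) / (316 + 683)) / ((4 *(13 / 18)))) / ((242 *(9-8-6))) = -3 / 2910050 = -0.00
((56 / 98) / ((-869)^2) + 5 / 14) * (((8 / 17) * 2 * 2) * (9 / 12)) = 45309756 / 89864159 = 0.50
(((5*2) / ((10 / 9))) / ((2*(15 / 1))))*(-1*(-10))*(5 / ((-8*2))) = -15 / 16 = -0.94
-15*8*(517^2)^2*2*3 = -51439254855120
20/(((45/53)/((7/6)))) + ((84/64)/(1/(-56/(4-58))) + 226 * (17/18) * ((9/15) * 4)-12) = 285719/540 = 529.11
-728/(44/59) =-10738/11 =-976.18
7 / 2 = 3.50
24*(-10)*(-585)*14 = 1965600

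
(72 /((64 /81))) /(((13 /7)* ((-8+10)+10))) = 1701 /416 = 4.09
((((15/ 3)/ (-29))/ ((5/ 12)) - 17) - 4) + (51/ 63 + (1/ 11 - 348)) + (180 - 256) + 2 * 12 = -2817019/ 6699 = -420.51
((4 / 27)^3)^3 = 262144 / 7625597484987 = 0.00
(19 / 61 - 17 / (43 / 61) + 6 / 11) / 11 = -2.11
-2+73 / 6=61 / 6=10.17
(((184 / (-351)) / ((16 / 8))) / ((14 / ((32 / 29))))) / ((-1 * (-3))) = -0.01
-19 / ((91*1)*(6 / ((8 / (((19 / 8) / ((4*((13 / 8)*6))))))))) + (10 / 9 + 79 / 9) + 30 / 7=605 / 63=9.60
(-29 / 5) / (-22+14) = 29 / 40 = 0.72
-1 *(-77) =77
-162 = -162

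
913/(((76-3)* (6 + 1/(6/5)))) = 5478/2993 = 1.83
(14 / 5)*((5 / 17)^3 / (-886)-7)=-213293857 / 10882295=-19.60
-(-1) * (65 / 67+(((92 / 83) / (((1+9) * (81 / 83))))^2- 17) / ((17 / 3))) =-2.03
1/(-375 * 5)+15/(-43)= -28168/80625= -0.35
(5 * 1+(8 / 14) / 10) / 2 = 177 / 70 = 2.53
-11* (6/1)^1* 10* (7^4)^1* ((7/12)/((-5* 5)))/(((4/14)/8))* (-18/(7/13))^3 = -193372347168/5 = -38674469433.60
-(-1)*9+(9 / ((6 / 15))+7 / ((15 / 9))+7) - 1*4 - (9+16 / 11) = 3107 / 110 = 28.25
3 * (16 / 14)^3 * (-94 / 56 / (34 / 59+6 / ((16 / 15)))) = -8518656 / 7027727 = -1.21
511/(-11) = -46.45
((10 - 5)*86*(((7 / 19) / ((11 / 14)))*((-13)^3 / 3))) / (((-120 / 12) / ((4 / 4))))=9258158 / 627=14765.80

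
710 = 710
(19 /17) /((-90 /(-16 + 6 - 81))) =1729 /1530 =1.13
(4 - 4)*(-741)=0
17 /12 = 1.42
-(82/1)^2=-6724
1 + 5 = 6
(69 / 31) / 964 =69 / 29884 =0.00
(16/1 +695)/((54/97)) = 7663/6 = 1277.17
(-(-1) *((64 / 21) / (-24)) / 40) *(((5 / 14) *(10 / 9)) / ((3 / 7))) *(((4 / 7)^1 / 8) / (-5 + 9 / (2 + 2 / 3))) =20 / 154791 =0.00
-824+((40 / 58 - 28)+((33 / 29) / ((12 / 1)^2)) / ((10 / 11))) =-11850119 / 13920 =-851.30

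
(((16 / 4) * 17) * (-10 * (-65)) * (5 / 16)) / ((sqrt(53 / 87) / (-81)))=-2237625 * sqrt(4611) / 106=-1433438.29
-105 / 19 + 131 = 2384 / 19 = 125.47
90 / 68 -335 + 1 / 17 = -11343 / 34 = -333.62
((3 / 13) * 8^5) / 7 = 98304 / 91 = 1080.26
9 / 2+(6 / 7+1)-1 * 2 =61 / 14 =4.36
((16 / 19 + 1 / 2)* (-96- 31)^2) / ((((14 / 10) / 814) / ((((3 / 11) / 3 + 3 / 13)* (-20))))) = -140002945800 / 1729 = -80973363.68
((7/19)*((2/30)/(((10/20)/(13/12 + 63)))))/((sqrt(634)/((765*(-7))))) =-640577*sqrt(634)/24092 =-669.49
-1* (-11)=11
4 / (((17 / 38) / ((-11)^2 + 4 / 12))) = 55328 / 51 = 1084.86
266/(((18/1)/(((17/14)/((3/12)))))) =646/9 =71.78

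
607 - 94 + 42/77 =5649/11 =513.55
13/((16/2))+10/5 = 29/8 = 3.62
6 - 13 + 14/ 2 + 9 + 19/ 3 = 46/ 3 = 15.33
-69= -69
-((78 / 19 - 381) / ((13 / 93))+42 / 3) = 662515 / 247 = 2682.25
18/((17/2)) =36/17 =2.12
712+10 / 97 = 69074 / 97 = 712.10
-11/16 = -0.69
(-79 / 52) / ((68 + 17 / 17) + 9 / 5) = -395 / 18408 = -0.02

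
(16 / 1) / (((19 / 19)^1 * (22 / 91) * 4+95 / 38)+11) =2912 / 2633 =1.11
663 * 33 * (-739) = -16168581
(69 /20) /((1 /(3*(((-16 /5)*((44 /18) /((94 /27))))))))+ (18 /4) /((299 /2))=-8159301 /351325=-23.22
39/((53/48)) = 35.32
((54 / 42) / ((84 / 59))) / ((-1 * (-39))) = 59 / 2548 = 0.02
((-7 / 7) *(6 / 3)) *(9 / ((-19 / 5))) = 4.74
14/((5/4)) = 56/5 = 11.20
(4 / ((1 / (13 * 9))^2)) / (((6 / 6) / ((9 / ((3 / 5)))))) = 821340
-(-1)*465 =465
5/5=1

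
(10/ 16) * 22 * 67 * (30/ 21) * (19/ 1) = 350075/ 14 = 25005.36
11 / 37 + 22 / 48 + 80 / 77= 122707 / 68376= 1.79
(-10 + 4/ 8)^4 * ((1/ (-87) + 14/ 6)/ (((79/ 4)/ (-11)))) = -144786631/ 13746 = -10533.00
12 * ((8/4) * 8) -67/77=14717/77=191.13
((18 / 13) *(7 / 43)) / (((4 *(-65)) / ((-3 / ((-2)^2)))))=189 / 290680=0.00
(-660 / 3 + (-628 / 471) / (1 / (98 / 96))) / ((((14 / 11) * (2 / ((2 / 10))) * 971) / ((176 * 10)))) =-1928498 / 61173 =-31.53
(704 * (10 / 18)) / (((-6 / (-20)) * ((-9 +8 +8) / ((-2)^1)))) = -70400 / 189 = -372.49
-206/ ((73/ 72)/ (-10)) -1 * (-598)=191974/ 73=2629.78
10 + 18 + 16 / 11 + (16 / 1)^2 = 3140 / 11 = 285.45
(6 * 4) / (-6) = -4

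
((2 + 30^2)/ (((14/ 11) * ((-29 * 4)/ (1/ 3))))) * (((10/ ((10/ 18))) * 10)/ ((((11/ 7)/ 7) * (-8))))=47355/ 232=204.12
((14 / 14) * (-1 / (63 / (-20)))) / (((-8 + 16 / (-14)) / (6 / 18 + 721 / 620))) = -2783 / 53568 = -0.05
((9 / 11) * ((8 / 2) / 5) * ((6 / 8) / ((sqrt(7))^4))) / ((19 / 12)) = 324 / 51205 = 0.01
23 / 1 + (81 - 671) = -567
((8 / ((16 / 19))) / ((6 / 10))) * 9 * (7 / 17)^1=1995 / 34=58.68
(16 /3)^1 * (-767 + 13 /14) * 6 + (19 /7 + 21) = -171434 /7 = -24490.57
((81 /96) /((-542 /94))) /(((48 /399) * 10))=-168777 /1387520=-0.12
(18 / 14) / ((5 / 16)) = 144 / 35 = 4.11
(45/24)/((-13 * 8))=-15/832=-0.02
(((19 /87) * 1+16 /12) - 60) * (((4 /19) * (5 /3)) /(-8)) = 2825 /1102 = 2.56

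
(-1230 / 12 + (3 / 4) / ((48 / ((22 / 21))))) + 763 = 660.52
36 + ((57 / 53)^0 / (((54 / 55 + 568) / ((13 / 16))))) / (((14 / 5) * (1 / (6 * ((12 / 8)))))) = 252386991 / 7009856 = 36.00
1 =1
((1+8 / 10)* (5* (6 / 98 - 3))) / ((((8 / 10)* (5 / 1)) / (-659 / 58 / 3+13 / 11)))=17.23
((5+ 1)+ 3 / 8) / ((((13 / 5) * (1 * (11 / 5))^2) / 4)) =6375 / 3146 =2.03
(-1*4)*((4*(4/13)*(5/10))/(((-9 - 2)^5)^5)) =32/1408511772640488386543793263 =0.00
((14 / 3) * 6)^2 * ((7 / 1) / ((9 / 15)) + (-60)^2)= 8494640 / 3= 2831546.67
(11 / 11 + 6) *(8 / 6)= 28 / 3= 9.33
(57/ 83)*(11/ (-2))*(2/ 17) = -627/ 1411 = -0.44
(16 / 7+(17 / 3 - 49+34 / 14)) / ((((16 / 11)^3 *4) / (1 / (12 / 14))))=-1079441 / 294912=-3.66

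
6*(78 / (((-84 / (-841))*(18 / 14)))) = 10933 / 3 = 3644.33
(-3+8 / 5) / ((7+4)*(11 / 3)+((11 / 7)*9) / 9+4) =-147 / 4820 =-0.03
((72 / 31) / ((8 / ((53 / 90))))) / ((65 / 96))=2544 / 10075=0.25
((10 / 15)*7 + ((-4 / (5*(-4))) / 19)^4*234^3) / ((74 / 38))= 1178747462 / 475843125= 2.48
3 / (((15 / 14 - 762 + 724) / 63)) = -2646 / 517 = -5.12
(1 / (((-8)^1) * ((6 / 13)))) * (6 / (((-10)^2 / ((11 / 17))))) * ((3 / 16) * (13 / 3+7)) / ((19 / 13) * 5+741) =-0.00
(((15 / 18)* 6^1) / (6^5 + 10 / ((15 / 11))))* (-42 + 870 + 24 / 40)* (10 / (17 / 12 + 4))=149148 / 151775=0.98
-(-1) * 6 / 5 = 6 / 5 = 1.20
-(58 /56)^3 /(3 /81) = -658503 /21952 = -30.00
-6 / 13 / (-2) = 3 / 13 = 0.23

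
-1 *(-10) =10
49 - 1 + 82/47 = 2338/47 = 49.74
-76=-76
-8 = -8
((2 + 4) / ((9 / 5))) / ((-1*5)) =-2 / 3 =-0.67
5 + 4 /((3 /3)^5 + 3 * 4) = 69 /13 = 5.31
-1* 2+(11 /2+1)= 9 /2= 4.50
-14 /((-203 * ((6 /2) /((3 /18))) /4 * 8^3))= 1 /33408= 0.00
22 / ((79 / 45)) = 990 / 79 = 12.53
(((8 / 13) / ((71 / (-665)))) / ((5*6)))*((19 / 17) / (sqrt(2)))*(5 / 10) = -2527*sqrt(2) / 47073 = -0.08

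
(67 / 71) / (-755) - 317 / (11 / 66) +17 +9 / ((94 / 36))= -4740454114 / 2519435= -1881.55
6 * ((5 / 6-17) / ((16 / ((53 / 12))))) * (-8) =5141 / 24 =214.21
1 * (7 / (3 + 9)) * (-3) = -7 / 4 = -1.75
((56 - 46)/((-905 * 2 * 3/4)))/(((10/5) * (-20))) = 0.00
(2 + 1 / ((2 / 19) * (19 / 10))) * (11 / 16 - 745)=-83363 / 16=-5210.19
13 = 13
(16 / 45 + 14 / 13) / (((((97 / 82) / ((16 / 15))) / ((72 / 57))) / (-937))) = -8241522176 / 5390775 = -1528.82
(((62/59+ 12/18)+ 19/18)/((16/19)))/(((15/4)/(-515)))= -5763365/12744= -452.24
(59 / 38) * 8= 236 / 19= 12.42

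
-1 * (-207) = 207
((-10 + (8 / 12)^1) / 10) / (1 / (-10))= 28 / 3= 9.33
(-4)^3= -64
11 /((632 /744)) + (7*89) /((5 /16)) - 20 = 784687 /395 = 1986.55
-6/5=-1.20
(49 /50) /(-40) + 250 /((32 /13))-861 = -759.46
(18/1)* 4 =72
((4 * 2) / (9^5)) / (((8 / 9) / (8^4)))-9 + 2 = -41831 / 6561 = -6.38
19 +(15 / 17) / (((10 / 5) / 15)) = 871 / 34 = 25.62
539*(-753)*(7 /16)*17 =-48298173 /16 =-3018635.81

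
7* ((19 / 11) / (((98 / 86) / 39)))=31863 / 77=413.81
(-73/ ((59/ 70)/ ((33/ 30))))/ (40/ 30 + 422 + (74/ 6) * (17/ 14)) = -236082/ 1086131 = -0.22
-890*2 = -1780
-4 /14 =-2 /7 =-0.29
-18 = -18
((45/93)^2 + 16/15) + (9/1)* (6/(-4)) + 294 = 281.80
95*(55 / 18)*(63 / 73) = 36575 / 146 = 250.51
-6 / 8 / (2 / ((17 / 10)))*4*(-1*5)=51 / 4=12.75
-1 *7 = -7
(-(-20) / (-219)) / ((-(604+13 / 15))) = 100 / 662329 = 0.00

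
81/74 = 1.09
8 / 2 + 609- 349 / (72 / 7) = 41693 / 72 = 579.07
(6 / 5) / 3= 2 / 5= 0.40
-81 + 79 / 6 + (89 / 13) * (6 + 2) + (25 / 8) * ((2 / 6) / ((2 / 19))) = -659 / 208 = -3.17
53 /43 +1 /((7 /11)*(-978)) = 362365 /294378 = 1.23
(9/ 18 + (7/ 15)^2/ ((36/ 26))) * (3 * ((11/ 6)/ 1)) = 14641/ 4050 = 3.62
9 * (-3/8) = -27/8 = -3.38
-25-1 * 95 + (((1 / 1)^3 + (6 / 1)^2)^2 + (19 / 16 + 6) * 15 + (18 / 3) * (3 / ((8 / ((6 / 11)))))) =239015 / 176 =1358.04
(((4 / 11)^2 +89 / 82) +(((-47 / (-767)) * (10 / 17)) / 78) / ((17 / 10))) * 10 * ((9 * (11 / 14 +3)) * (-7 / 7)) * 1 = -83047158123015 / 200139966026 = -414.95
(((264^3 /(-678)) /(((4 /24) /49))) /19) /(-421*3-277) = 2927232 /10735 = 272.68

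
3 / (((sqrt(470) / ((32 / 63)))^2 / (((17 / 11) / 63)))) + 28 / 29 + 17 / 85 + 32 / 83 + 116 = 60962634684319 / 518605396155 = 117.55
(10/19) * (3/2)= 15/19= 0.79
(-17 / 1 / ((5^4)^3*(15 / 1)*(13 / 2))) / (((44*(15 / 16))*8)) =-17 / 7855224609375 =-0.00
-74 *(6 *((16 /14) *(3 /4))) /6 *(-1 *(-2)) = -888 /7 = -126.86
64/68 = 16/17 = 0.94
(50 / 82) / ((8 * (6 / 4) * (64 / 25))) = 625 / 31488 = 0.02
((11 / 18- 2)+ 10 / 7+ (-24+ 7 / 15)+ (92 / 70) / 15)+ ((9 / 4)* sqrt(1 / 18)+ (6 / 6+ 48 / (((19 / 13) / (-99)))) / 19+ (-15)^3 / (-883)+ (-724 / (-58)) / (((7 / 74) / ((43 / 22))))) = 3* sqrt(2) / 8+ 3078037561241 / 45758428650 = 67.80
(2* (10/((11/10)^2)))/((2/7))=7000/121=57.85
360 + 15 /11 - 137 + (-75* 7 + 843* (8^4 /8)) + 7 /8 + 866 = 38032037 /88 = 432182.24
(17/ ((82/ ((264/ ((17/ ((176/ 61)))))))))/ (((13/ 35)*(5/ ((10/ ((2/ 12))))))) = 9757440/ 32513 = 300.11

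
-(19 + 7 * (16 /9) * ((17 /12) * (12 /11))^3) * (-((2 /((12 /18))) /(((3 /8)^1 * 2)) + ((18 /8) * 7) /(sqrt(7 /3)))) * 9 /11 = 3111428 /14641 + 7000713 * sqrt(21) /58564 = 760.31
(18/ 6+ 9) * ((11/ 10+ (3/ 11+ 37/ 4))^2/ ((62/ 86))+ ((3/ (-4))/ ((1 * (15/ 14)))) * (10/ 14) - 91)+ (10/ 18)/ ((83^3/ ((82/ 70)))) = 780.28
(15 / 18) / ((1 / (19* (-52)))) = -2470 / 3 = -823.33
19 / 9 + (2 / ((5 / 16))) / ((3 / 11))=1151 / 45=25.58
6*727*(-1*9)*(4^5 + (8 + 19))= -41260158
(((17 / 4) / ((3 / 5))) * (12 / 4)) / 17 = 5 / 4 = 1.25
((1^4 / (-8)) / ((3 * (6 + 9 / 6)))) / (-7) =1 / 1260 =0.00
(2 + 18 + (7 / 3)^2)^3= 12008989 / 729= 16473.24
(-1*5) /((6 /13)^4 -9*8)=0.07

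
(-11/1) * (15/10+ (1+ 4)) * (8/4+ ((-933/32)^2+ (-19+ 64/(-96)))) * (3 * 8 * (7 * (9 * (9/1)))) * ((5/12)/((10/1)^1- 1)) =-38396282925/1024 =-37496370.04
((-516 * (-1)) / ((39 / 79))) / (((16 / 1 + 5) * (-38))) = -6794 / 5187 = -1.31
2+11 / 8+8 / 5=199 / 40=4.98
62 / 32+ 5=111 / 16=6.94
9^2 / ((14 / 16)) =92.57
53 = 53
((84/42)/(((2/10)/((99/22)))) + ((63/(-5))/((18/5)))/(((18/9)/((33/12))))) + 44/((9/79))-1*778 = -50629/144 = -351.59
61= 61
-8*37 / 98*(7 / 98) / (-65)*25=370 / 4459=0.08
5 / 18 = 0.28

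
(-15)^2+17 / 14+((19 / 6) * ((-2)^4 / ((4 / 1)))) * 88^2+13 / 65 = 20646587 / 210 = 98317.08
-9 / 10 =-0.90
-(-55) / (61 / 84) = 75.74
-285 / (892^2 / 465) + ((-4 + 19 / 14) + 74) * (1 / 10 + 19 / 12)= 3340432539 / 27848240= 119.95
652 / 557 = 1.17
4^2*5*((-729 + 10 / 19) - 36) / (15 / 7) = -1626800 / 57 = -28540.35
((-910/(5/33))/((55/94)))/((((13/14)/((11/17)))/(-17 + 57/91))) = 25883088/221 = 117118.05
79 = 79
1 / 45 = 0.02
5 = 5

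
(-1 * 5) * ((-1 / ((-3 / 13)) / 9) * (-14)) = 910 / 27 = 33.70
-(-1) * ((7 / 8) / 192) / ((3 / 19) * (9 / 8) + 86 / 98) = 6517 / 1508928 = 0.00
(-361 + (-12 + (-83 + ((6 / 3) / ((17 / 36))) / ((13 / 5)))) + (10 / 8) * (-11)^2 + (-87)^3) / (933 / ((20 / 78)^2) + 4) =-14559615275 / 313707953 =-46.41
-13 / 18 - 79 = -1435 / 18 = -79.72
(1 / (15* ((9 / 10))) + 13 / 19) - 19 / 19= -124 / 513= -0.24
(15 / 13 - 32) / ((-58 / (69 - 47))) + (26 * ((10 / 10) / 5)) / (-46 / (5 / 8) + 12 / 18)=2398114 / 206219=11.63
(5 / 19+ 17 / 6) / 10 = 353 / 1140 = 0.31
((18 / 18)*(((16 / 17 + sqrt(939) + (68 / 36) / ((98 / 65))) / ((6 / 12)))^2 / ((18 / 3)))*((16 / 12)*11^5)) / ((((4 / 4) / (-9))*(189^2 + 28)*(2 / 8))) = -273385008416320504 / 2009272866741 -169539031904*sqrt(939) / 268010253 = -155446.01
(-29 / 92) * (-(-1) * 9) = -2.84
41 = 41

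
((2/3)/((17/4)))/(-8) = -1/51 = -0.02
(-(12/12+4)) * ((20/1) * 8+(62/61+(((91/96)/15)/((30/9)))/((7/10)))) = -4715353/5856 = -805.22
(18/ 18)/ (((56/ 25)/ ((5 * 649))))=81125/ 56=1448.66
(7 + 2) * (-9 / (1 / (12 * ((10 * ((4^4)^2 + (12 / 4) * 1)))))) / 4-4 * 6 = -159259794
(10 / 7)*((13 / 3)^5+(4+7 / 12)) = 7448135 / 3402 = 2189.34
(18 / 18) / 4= 0.25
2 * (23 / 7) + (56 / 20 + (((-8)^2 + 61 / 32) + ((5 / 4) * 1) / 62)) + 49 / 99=260521039 / 3437280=75.79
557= 557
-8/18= -4/9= -0.44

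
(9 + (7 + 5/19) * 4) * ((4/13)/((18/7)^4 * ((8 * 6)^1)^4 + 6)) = 1157282/22940384038039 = 0.00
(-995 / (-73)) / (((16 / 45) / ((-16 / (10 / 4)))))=-17910 / 73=-245.34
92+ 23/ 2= 207/ 2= 103.50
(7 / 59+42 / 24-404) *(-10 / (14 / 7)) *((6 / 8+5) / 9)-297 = 8390533 / 8496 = 987.59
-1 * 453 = -453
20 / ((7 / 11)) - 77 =-319 / 7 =-45.57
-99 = -99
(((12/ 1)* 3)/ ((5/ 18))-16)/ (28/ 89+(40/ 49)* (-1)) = -619262/ 2735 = -226.42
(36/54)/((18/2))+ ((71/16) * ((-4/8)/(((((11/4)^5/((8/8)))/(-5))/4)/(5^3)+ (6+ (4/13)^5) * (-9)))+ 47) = 65400239102826553/1388095228501461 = 47.12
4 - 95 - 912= -1003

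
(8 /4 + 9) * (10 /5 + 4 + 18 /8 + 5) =583 /4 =145.75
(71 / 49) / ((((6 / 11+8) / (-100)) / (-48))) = 1874400 / 2303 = 813.89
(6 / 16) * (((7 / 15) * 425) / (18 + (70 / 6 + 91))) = 1785 / 2896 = 0.62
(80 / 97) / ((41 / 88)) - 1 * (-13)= 58741 / 3977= 14.77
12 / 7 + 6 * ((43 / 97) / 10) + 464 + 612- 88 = 3360983 / 3395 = 989.98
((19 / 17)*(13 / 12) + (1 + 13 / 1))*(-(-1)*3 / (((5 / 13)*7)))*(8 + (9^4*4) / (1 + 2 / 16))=235337726 / 595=395525.59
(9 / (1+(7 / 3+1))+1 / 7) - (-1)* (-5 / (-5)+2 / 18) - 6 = -2186 / 819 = -2.67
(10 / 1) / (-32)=-5 / 16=-0.31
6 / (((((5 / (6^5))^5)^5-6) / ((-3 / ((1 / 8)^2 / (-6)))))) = -128383741265524175362081708406478202006092879607737991230583411924974583144283431953349159112159526912 / 111444219848545291112918149658401217019177846881717006276548100629318214534968256605925698963463131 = -1152.00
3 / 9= 1 / 3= 0.33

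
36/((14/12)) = 216/7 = 30.86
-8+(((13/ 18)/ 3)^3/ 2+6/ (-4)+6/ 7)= -19037765/ 2204496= -8.64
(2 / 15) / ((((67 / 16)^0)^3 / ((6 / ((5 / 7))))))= 1.12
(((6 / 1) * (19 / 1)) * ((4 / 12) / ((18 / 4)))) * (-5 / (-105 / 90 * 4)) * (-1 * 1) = -9.05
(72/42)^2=144/49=2.94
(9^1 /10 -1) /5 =-1 /50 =-0.02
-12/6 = -2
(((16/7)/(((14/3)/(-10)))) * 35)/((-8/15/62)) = 139500/7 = 19928.57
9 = 9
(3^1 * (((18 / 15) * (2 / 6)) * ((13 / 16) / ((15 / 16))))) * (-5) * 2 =-52 / 5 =-10.40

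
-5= -5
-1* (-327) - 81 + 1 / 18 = 4429 / 18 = 246.06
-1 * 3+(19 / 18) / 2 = -89 / 36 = -2.47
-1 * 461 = -461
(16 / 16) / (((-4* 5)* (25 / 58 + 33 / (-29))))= 29 / 410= 0.07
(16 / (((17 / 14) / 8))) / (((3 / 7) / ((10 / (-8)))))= -15680 / 51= -307.45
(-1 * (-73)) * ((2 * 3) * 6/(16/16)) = 2628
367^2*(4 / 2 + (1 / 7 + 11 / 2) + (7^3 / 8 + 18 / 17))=6613364589 / 952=6946811.54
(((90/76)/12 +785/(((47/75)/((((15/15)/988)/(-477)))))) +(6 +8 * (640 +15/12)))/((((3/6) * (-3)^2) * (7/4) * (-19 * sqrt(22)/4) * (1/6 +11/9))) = -43338812636 * sqrt(22)/9644466975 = -21.08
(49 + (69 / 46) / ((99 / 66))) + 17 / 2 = 117 / 2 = 58.50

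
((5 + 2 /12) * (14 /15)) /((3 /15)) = 217 /9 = 24.11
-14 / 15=-0.93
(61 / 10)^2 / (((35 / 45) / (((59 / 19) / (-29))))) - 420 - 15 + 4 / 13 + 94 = -1733951363 / 5014100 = -345.82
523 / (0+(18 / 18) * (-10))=-523 / 10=-52.30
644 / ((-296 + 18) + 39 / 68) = -6256 / 2695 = -2.32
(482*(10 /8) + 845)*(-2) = -2895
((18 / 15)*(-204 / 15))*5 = -408 / 5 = -81.60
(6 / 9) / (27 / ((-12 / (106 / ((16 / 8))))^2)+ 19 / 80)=80 / 63231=0.00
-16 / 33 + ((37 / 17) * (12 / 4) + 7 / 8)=31055 / 4488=6.92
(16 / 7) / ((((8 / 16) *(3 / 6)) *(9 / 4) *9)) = 256 / 567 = 0.45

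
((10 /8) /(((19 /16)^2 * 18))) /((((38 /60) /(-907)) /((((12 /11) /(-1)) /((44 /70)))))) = 101584000 /829939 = 122.40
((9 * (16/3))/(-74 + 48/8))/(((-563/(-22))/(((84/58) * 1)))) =-11088/277559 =-0.04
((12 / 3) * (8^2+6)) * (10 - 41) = -8680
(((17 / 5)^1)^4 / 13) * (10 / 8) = 83521 / 6500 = 12.85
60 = 60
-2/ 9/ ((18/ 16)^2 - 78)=128/ 44199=0.00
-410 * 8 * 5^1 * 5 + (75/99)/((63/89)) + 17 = -170440432/2079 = -81981.93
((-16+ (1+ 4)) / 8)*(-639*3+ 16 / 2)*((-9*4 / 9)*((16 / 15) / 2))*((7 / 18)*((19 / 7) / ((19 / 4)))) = -167992 / 135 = -1244.39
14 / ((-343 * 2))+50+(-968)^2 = 45916625 / 49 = 937073.98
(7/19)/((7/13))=13/19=0.68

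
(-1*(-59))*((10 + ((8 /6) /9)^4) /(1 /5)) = 1567826470 /531441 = 2950.14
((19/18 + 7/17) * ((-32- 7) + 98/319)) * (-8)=22168028/48807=454.20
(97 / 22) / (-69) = -97 / 1518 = -0.06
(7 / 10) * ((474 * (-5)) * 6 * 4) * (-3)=119448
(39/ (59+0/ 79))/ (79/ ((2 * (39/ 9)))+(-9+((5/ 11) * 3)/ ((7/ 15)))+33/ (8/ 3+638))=12505493/ 58438910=0.21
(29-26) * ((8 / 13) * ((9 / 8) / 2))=27 / 26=1.04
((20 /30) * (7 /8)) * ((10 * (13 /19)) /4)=455 /456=1.00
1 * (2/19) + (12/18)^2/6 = 92/513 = 0.18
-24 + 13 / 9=-203 / 9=-22.56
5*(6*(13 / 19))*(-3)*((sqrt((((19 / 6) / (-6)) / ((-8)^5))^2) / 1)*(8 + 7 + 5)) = -325 / 16384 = -0.02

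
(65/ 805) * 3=39/ 161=0.24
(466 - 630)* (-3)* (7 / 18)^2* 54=4018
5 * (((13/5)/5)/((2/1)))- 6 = -47/10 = -4.70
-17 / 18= -0.94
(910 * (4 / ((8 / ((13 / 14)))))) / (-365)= -169 / 146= -1.16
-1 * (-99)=99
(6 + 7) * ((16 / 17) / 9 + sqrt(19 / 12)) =208 / 153 + 13 * sqrt(57) / 6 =17.72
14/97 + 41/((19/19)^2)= 41.14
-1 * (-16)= 16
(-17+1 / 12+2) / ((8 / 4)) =-179 / 24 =-7.46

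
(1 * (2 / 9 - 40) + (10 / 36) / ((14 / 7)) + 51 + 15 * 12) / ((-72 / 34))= -117113 / 1296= -90.36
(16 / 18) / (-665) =-8 / 5985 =-0.00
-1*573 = -573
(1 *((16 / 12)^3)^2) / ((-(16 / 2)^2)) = -64 / 729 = -0.09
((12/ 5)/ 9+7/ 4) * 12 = 121/ 5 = 24.20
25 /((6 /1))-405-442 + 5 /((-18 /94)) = -15641 /18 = -868.94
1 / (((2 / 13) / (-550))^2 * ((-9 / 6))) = -25561250 / 3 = -8520416.67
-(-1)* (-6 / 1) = -6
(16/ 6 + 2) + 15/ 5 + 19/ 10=9.57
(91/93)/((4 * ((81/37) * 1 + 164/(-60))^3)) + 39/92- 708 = -55702462569381/78554370016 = -709.09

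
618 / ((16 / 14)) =2163 / 4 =540.75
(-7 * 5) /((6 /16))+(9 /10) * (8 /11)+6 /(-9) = -5134 /55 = -93.35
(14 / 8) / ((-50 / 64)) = -56 / 25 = -2.24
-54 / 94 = -27 / 47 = -0.57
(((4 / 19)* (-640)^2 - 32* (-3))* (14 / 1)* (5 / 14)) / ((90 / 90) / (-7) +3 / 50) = -2870392000 / 551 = -5209422.87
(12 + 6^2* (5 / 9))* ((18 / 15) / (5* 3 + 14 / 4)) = 2.08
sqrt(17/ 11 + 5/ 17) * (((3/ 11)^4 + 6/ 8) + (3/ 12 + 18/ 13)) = 909848 * sqrt(16082)/ 35592271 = 3.24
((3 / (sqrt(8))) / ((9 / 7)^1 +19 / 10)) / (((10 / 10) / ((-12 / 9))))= -70*sqrt(2) / 223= -0.44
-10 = -10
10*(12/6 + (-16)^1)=-140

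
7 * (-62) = -434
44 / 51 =0.86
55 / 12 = 4.58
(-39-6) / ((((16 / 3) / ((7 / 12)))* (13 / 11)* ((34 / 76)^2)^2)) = -451562265 / 4343092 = -103.97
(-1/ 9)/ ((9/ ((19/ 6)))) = -19/ 486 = -0.04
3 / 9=1 / 3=0.33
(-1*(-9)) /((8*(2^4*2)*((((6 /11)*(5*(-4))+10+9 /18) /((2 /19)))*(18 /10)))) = -0.01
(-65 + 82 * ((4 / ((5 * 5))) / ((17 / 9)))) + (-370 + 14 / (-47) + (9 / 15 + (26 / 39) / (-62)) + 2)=-790928803 / 1857675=-425.76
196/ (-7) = -28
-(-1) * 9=9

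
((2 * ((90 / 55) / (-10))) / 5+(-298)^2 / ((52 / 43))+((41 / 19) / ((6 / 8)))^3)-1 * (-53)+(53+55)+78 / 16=389949408956729 / 5296519800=73623.70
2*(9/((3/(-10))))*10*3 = -1800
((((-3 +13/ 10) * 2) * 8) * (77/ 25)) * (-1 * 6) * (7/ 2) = 219912/ 125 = 1759.30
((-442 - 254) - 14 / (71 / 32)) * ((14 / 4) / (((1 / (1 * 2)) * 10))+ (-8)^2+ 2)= -16629644 / 355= -46844.07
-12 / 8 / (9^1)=-1 / 6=-0.17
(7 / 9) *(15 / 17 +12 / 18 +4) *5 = 9905 / 459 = 21.58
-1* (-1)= 1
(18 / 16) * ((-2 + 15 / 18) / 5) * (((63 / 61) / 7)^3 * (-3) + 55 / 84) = -12300247 / 72633920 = -0.17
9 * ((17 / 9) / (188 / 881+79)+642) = 403244263 / 69787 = 5778.21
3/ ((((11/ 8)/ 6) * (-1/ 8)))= -1152/ 11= -104.73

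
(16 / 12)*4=16 / 3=5.33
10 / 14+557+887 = 10113 / 7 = 1444.71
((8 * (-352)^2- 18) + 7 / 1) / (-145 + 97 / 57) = -56499597 / 8168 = -6917.19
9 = 9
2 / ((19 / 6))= 12 / 19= 0.63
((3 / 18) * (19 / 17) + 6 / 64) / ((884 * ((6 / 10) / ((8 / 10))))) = 457 / 1082016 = 0.00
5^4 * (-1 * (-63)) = 39375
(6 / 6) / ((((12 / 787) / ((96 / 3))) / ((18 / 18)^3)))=6296 / 3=2098.67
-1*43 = -43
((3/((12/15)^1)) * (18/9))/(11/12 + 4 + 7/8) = 180/139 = 1.29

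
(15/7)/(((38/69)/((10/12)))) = 1725/532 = 3.24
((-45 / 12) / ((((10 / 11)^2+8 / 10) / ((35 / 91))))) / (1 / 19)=-287375 / 17056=-16.85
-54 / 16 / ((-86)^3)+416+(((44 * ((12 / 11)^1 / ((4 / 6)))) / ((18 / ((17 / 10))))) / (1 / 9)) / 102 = 10599237319 / 25442240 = 416.60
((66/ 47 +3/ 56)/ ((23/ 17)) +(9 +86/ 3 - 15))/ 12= 4312135/ 2179296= 1.98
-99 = -99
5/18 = 0.28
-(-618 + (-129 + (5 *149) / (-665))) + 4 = 100032 / 133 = 752.12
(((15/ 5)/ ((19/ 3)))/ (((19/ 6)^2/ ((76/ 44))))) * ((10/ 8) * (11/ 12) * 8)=270/ 361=0.75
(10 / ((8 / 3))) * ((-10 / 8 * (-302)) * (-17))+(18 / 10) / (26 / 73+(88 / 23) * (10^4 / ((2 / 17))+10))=-87615694926477 / 3640698920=-24065.62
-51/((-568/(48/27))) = 34/213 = 0.16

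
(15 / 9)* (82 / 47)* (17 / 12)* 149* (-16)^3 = -1063454720 / 423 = -2514077.35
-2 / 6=-1 / 3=-0.33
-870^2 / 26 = -378450 / 13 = -29111.54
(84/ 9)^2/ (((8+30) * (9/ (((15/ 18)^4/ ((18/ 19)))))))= 30625/ 236196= 0.13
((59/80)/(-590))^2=0.00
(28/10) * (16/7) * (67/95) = 2144/475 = 4.51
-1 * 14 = -14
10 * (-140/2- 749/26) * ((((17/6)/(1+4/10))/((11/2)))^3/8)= -1126919375/183134952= -6.15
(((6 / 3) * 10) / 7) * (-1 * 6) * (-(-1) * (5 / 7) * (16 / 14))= -4800 / 343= -13.99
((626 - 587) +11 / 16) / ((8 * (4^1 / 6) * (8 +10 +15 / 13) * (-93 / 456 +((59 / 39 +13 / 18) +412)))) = 18350865 / 19556470624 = 0.00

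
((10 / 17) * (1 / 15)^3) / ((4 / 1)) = 1 / 22950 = 0.00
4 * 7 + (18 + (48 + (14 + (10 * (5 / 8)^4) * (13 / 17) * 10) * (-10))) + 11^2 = -362825 / 8704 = -41.68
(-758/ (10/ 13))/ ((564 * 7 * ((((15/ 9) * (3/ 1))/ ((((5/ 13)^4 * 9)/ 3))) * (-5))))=1895/ 2891252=0.00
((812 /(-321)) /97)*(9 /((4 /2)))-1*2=-21976 /10379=-2.12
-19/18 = -1.06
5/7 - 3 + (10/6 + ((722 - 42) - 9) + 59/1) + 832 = 32789/21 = 1561.38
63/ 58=1.09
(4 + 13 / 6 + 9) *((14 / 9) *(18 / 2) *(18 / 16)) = 1911 / 8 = 238.88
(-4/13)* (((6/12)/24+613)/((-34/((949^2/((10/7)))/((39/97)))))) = 21294231035/2448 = 8698623.79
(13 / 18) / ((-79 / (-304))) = 1976 / 711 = 2.78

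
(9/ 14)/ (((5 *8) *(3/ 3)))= 9/ 560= 0.02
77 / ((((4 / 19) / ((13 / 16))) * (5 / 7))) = 133133 / 320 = 416.04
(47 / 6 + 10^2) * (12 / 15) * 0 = 0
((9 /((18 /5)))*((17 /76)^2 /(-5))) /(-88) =289 /1016576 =0.00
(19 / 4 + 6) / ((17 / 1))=43 / 68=0.63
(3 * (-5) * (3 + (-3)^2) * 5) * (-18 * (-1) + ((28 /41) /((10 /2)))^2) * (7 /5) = -190822968 /8405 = -22703.51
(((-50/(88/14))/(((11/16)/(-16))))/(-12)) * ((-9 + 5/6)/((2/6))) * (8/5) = 219520/363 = 604.74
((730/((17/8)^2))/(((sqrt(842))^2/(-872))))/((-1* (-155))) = -4073984/3771739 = -1.08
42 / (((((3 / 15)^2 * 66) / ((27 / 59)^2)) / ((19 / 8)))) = 2423925 / 306328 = 7.91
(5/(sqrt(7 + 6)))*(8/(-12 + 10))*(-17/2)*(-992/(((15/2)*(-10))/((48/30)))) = 269824*sqrt(13)/975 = 997.81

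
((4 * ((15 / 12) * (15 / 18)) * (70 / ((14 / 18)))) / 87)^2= 15625 / 841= 18.58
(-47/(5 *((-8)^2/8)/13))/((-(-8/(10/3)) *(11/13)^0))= -611/96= -6.36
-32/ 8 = -4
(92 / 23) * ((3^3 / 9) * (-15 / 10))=-18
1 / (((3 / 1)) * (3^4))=1 / 243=0.00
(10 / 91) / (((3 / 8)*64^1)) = 5 / 1092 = 0.00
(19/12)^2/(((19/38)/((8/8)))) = 361/72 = 5.01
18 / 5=3.60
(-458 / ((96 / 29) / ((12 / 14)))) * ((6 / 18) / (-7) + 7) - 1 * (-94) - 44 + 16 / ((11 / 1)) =-4999915 / 6468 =-773.02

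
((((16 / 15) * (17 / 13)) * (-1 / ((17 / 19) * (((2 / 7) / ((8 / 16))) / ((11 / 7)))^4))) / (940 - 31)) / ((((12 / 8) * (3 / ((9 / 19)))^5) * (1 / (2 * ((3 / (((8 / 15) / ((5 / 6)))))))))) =-658845 / 10951134272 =-0.00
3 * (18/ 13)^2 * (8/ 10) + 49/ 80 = 70489/ 13520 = 5.21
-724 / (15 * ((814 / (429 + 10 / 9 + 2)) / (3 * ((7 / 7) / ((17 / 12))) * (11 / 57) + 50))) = -1291.59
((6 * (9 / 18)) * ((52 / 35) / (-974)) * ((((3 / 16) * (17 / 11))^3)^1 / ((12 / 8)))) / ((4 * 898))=-1724463 / 83447118684160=-0.00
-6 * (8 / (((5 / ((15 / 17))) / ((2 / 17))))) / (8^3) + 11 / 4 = 12707 / 4624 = 2.75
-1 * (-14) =14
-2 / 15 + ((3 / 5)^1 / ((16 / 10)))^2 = 7 / 960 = 0.01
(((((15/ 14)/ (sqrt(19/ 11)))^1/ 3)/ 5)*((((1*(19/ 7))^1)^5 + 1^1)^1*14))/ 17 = 2492906*sqrt(209)/ 5428661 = 6.64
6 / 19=0.32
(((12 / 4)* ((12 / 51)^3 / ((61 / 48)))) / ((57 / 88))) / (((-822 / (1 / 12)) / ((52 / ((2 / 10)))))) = -2928640 / 2340302637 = -0.00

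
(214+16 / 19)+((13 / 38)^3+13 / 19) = 11828557 / 54872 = 215.57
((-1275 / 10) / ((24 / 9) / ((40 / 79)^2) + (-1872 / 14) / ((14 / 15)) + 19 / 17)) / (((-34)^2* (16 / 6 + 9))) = 0.00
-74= -74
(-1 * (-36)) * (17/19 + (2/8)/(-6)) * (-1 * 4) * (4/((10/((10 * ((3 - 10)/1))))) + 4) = 56016/19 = 2948.21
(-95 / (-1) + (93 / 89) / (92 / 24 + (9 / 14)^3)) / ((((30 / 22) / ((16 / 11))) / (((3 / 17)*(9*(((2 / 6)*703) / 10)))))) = 4826448878952 / 1276328975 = 3781.51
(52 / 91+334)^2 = 5484964 / 49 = 111938.04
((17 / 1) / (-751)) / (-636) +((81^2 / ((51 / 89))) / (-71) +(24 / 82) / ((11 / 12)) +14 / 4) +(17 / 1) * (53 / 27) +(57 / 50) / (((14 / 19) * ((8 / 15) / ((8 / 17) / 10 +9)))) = -97.83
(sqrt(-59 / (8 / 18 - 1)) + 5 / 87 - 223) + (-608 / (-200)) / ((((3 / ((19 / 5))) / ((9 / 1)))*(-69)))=-55889128 / 250125 + 3*sqrt(295) / 5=-213.14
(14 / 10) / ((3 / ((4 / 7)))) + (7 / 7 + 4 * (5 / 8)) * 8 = 424 / 15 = 28.27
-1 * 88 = -88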